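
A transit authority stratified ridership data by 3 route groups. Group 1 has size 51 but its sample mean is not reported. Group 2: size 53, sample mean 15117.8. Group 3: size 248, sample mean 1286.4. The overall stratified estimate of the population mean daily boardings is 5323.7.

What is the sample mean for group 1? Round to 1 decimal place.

14777.9

N = 51 + 53 + 248 = 352.
Overall total = μ·N = 5323.7·352 = 1873942.4.
Subtract the known strata: 53·15117.8 + 248·1286.4 = 1120270.6.
Remaining total for group 1: 1873942.4 − 1120270.6 = 753671.8.
Divide by its size: 753671.8 / 51 = 14777.878... → 14777.9.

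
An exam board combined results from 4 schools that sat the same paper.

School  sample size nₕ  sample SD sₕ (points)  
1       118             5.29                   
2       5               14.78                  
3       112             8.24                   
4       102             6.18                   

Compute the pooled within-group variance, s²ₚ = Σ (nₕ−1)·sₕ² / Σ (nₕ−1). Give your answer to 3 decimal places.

46.673

Degrees of freedom: 117 + 4 + 111 + 101 = 333.
Σ(nₕ−1)sₕ² = 117·27.9841 + 4·218.4484 + 111·67.8976 + 101·38.1924 = 15541.9993.
s²ₚ = 15541.9993 / 333 = 46.67267... → 46.673.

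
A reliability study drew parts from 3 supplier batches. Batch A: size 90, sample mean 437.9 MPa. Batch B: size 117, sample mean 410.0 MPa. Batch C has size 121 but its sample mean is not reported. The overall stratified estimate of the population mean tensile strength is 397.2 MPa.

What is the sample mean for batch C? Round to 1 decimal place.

Σ Nₕx̄ₕ = N·μ, so 121·x̄_C = 328·397.2 − (90·437.9 + 117·410.0).
= 130281.6 − 87381 = 42900.6.
x̄_C = 42900.6 / 121 = 354.550... → 354.6.

354.6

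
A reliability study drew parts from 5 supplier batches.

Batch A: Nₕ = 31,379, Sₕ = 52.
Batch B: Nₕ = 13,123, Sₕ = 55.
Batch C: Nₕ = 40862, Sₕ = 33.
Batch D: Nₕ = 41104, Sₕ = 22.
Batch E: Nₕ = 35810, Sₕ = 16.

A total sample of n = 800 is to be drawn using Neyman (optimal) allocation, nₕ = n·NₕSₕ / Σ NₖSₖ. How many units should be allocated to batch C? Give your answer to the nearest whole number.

A: NₕSₕ = 31379·52 = 1631708
B: NₕSₕ = 13123·55 = 721765
C: NₕSₕ = 40862·33 = 1348446
D: NₕSₕ = 41104·22 = 904288
E: NₕSₕ = 35810·16 = 572960
Σ NₕSₕ = 5179167.
n_C = 800·1348446/5179167 = 208.288... → 208.

208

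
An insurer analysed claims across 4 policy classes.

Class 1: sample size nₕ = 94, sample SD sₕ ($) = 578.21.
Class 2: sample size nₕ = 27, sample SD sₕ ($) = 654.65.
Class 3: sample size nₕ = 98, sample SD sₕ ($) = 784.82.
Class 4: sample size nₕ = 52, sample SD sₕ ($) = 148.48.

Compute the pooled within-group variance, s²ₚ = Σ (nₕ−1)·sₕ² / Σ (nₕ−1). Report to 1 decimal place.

386164.4

1: (94−1)·578.21² = 93·334326.8041 = 31092392.7813
2: (27−1)·654.65² = 26·428566.6225 = 11142732.185
3: (98−1)·784.82² = 97·615942.4324 = 59746415.9428
4: (52−1)·148.48² = 51·22046.3104 = 1124361.8304
Numerator = 103105902.7395; denominator = Σ(nₕ−1) = 267.
s²ₚ = 103105902.7395/267 = 386164.430... → 386164.4.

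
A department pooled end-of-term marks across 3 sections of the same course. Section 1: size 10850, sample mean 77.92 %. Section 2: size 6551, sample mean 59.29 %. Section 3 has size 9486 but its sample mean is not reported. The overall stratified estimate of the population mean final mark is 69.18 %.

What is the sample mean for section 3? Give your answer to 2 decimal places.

Σ Nₕx̄ₕ = N·μ, so 9486·x̄_3 = 26887·69.18 − (10850·77.92 + 6551·59.29).
= 1860042.66 − 1233840.79 = 626201.87.
x̄_3 = 626201.87 / 9486 = 66.0133... → 66.01.

66.01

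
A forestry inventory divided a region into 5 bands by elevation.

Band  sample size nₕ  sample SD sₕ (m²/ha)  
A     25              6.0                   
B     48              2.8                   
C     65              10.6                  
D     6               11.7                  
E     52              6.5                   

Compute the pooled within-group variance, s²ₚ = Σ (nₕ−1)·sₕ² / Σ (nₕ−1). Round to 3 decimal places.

58.967

A: (25−1)·6.0² = 24·36 = 864
B: (48−1)·2.8² = 47·7.84 = 368.48
C: (65−1)·10.6² = 64·112.36 = 7191.04
D: (6−1)·11.7² = 5·136.89 = 684.45
E: (52−1)·6.5² = 51·42.25 = 2154.75
Numerator = 11262.72; denominator = Σ(nₕ−1) = 191.
s²ₚ = 11262.72/191 = 58.96712... → 58.967.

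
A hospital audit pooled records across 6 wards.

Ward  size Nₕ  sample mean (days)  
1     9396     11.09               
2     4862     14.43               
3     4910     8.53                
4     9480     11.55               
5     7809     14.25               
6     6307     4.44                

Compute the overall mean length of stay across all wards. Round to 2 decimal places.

10.87

N = 9396 + 4862 + 4910 + 9480 + 7809 + 6307 = 42764.
Weight each subgroup mean by Nₕ/N and sum.
Σ Nₕx̄ₕ = 9396·11.09 + 4862·14.43 + 4910·8.53 + 9480·11.55 + 7809·14.25 + 6307·4.44 = 104201.64 + 70158.66 + 41882.3 + 109494 + 111278.25 + 28003.08 = 465017.93.
Divide by N: 465017.93 / 42764 = 10.8741... → 10.87.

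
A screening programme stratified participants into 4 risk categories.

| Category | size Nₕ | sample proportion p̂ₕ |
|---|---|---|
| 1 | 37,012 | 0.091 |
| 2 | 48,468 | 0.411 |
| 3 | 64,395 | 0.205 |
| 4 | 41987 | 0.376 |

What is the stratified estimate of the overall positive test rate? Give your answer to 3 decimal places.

0.272

N = 37012 + 48468 + 64395 + 41987 = 191862.
Overall proportion = Σ (Nₕ/N)·p̂ₕ.
Σ Nₕp̂ₕ = 3368.092 + 19920.348 + 13200.975 + 15787.112 = 52276.527.
52276.527 / 191862 = 0.27247... → 0.272.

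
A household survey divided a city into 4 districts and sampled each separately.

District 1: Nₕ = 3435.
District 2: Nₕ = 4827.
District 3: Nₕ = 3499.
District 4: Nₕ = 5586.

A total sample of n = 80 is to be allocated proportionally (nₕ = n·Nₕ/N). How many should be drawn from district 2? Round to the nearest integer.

22

N = 3435 + 4827 + 3499 + 5586 = 17347.
n_2 = 80·4827/17347 = 22.261... → 22.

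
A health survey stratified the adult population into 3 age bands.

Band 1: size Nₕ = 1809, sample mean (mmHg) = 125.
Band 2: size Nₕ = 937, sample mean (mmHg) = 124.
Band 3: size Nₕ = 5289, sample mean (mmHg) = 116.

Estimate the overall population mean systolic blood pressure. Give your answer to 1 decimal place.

119.0

N = 1809 + 937 + 5289 = 8035.
Overall mean = Σ (Nₕ/N)·x̄ₕ — weight by population share, not a simple average.
Σ Nₕx̄ₕ = 1809·125 + 937·124 + 5289·116 = 226125 + 116188 + 613524 = 955837.
Divide by N: 955837 / 8035 = 118.959... → 119.0.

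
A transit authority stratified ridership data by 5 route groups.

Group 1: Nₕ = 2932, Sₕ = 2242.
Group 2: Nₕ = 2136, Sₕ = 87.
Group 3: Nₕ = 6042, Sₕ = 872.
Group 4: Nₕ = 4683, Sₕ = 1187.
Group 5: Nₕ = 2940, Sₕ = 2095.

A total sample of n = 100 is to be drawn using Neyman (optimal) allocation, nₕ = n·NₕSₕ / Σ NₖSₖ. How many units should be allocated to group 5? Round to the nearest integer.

26

Σ NₕSₕ = 2932·2242 + 2136·87 + 6042·872 + 4683·1187 + 2940·2095 = 23746021.
Share for 5: 6159300/23746021 = 0.25938.
n_5 = 100 × 0.25938 = 25.938... → 26.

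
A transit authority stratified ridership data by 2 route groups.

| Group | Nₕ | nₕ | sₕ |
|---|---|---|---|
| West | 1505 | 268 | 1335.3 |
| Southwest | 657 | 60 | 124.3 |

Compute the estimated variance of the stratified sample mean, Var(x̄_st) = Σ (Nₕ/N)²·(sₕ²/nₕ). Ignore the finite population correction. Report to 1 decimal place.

N = 2162; Wₕ = Nₕ/N.
group West: (1505/2162)²·1335.3²/268 = 3223.9220
group Southwest: (657/2162)²·124.3²/60 = 23.7799
Sum = 3247.7019 → 3247.7.

3247.7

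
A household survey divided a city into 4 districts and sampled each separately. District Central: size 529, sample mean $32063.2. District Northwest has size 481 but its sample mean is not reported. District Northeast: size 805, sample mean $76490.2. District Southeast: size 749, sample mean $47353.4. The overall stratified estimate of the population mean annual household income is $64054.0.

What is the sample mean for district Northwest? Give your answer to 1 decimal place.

104429.8

Σ Nₕx̄ₕ = N·μ, so 481·x̄_Northwest = 2564·64054.0 − (529·32063.2 + 805·76490.2 + 749·47353.4).
= 164234456 − 114003740.4 = 50230715.6.
x̄_Northwest = 50230715.6 / 481 = 104429.762... → 104429.8.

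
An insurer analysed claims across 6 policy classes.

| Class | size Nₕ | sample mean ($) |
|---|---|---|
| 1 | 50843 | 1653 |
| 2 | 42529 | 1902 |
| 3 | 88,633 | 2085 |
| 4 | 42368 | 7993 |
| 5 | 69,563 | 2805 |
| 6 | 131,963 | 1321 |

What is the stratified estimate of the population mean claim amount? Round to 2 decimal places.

2483.75

N = 425899; weights Wₕ = Nₕ/N = (0.1194, 0.0999, 0.2081, 0.0995, 0.1633, 0.3098).
x̄_st = Σ Wₕ·x̄ₕ = 0.1194·1653 + 0.0999·1902 + 0.2081·2085 + 0.0995·7993 + 0.1633·2805 + 0.3098·1321 ≈ 2483.7537...
→ 2483.75.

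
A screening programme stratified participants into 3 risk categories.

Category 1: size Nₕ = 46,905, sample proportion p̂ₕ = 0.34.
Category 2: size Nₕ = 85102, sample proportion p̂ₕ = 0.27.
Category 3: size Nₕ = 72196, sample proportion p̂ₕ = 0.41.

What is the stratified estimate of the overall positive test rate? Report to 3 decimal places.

0.336

N = 46905 + 85102 + 72196 = 204203.
Overall proportion = Σ (Nₕ/N)·p̂ₕ.
Σ Nₕp̂ₕ = 15947.7 + 22977.54 + 29600.36 = 68525.6.
68525.6 / 204203 = 0.33558... → 0.336.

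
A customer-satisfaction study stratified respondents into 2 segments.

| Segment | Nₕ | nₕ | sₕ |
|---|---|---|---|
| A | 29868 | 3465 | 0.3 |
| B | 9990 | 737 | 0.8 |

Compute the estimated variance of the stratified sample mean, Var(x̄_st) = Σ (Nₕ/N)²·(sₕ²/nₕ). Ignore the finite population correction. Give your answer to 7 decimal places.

0.0000691

N = 39858. Term for each stratum: Wₕ²sₕ²/nₕ.
Var(x̄_st) = 0.0000145855 + 0.0000545522 = 0.0000691377 → 0.0000691.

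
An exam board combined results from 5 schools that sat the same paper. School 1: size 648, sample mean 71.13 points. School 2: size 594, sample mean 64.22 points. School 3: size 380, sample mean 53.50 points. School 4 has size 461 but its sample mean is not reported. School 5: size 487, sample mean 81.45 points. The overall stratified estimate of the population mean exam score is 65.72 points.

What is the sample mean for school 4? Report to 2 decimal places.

N = 648 + 594 + 380 + 461 + 487 = 2570.
Overall total = μ·N = 65.72·2570 = 168900.4.
Subtract the known strata: 648·71.13 + 594·64.22 + 380·53.50 + 487·81.45 = 144235.07.
Remaining total for school 4: 168900.4 − 144235.07 = 24665.33.
Divide by its size: 24665.33 / 461 = 53.5040... → 53.50.

53.50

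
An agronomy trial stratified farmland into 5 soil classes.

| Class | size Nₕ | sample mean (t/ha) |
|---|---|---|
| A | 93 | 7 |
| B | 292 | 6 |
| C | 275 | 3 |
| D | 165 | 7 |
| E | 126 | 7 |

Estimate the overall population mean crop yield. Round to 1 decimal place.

x̄_st = (Σ Nₕx̄ₕ) / (Σ Nₕ) = (93·7 + 292·6 + 275·3 + 165·7 + 126·7) / 951
= 5265 / 951 = 5.536... → 5.5.

5.5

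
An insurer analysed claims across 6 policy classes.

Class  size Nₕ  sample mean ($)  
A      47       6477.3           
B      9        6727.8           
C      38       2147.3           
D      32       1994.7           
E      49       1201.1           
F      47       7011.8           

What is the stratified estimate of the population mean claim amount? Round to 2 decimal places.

4048.74

N = 222; weights Wₕ = Nₕ/N = (0.2117, 0.0405, 0.1712, 0.1441, 0.2207, 0.2117).
x̄_st = Σ Wₕ·x̄ₕ = 0.2117·6477.3 + 0.0405·6727.8 + 0.1712·2147.3 + 0.1441·1994.7 + 0.2207·1201.1 + 0.2117·7011.8 ≈ 4048.7369...
→ 4048.74.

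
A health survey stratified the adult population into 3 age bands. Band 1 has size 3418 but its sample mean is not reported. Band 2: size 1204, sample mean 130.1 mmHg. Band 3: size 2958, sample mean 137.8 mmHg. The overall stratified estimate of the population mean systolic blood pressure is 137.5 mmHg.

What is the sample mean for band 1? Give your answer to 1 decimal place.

139.8

Σ Nₕx̄ₕ = N·μ, so 3418·x̄_1 = 7580·137.5 − (1204·130.1 + 2958·137.8).
= 1042250 − 564252.8 = 477997.2.
x̄_1 = 477997.2 / 3418 = 139.847... → 139.8.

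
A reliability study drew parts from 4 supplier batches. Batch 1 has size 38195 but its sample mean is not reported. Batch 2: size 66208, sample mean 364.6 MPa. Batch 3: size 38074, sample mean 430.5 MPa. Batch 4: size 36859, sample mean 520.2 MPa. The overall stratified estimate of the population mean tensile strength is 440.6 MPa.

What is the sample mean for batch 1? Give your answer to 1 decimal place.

Σ Nₕx̄ₕ = N·μ, so 38195·x̄_1 = 179336·440.6 − (66208·364.6 + 38074·430.5 + 36859·520.2).
= 79015441.6 − 59704345.6 = 19311096.
x̄_1 = 19311096 / 38195 = 505.592... → 505.6.

505.6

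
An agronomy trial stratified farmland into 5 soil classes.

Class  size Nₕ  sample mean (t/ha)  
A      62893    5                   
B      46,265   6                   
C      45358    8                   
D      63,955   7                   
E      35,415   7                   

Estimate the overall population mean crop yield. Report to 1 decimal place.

N = 253886; weights Wₕ = Nₕ/N = (0.2477, 0.1822, 0.1787, 0.2519, 0.1395).
x̄_st = Σ Wₕ·x̄ₕ = 0.2477·5 + 0.1822·6 + 0.1787·8 + 0.2519·7 + 0.1395·7 ≈ 6.501...
→ 6.5.

6.5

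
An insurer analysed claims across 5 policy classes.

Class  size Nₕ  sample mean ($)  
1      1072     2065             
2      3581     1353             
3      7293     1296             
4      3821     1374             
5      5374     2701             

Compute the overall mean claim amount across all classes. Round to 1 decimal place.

N = 1072 + 3581 + 7293 + 3821 + 5374 = 21141.
Weight each subgroup mean by Nₕ/N and sum.
Σ Nₕx̄ₕ = 1072·2065 + 3581·1353 + 7293·1296 + 3821·1374 + 5374·2701 = 2213680 + 4845093 + 9451728 + 5250054 + 14515174 = 36275729.
Divide by N: 36275729 / 21141 = 1715.895... → 1715.9.

1715.9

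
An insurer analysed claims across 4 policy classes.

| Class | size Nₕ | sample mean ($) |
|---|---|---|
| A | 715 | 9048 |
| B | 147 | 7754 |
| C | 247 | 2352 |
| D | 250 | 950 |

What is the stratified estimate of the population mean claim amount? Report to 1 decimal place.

6201.3

N = 1359; weights Wₕ = Nₕ/N = (0.5261, 0.1082, 0.1818, 0.1840).
x̄_st = Σ Wₕ·x̄ₕ = 0.5261·9048 + 0.1082·7754 + 0.1818·2352 + 0.1840·950 ≈ 6201.326...
→ 6201.3.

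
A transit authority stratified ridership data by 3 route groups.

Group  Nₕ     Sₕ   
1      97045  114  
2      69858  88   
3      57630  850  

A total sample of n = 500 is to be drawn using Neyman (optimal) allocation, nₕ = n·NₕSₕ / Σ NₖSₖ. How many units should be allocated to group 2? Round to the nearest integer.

46

Σ NₕSₕ = 97045·114 + 69858·88 + 57630·850 = 66196134.
Share for 2: 6147504/66196134 = 0.09287.
n_2 = 500 × 0.09287 = 46.434... → 46.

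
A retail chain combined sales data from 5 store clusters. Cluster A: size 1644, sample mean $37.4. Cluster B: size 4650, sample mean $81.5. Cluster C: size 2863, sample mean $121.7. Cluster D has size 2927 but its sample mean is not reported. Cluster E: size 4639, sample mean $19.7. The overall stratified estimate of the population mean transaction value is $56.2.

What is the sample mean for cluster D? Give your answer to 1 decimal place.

N = 1644 + 4650 + 2863 + 2927 + 4639 = 16723.
Overall total = μ·N = 56.2·16723 = 939832.6.
Subtract the known strata: 1644·37.4 + 4650·81.5 + 2863·121.7 + 4639·19.7 = 880276.
Remaining total for cluster D: 939832.6 − 880276 = 59556.6.
Divide by its size: 59556.6 / 2927 = 20.347... → 20.3.

20.3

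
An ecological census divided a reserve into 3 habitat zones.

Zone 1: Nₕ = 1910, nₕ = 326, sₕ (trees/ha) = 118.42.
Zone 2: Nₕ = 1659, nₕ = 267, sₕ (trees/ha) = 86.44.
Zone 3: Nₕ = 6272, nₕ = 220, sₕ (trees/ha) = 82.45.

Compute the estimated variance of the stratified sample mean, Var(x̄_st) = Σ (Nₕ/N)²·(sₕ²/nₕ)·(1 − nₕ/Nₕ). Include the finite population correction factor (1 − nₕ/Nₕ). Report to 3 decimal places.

14.122

N = 9841. Term for each stratum: Wₕ²sₕ²/nₕ·(1−nₕ/Nₕ).
Var(x̄_st) = 1.343825 + 0.667307 + 12.111143 = 14.122275 → 14.122.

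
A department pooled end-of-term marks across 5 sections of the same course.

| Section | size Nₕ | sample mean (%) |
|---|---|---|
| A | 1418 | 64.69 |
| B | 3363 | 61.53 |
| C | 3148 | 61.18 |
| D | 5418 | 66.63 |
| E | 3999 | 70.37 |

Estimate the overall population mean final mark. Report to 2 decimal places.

N = 17346; weights Wₕ = Nₕ/N = (0.0817, 0.1939, 0.1815, 0.3123, 0.2305).
x̄_st = Σ Wₕ·x̄ₕ = 0.0817·64.69 + 0.1939·61.53 + 0.1815·61.18 + 0.3123·66.63 + 0.2305·70.37 ≈ 65.3558...
→ 65.36.

65.36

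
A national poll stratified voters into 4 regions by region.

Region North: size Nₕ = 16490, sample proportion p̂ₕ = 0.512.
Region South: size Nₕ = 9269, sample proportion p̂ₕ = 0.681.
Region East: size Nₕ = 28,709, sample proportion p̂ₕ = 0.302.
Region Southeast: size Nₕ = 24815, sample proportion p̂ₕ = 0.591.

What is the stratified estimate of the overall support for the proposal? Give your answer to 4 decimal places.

0.4804

Wₕ = Nₕ/N with N = 79283: 0.2080, 0.1169, 0.3621, 0.3130.
p̂_st = 0.2080·0.512 + 0.1169·0.681 + 0.3621·0.302 + 0.3130·0.591 ≈ 0.480442... → 0.4804.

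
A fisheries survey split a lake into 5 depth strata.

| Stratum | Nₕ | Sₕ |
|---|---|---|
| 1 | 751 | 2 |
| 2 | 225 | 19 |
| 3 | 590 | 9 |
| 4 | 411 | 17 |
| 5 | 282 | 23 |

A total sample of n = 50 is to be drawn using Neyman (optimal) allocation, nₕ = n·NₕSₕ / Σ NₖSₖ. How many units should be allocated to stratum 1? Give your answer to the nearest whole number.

1: NₕSₕ = 751·2 = 1502
2: NₕSₕ = 225·19 = 4275
3: NₕSₕ = 590·9 = 5310
4: NₕSₕ = 411·17 = 6987
5: NₕSₕ = 282·23 = 6486
Σ NₕSₕ = 24560.
n_1 = 50·1502/24560 = 3.058... → 3.

3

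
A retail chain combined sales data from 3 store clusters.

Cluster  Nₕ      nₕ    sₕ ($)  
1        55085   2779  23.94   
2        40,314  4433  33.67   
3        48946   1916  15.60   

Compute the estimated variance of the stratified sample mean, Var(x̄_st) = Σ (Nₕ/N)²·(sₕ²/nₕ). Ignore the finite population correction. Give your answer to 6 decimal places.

N = 144345. Term for each stratum: Wₕ²sₕ²/nₕ.
Var(x̄_st) = 0.030034677 + 0.019947882 + 0.014604430 = 0.064586989 → 0.064587.

0.064587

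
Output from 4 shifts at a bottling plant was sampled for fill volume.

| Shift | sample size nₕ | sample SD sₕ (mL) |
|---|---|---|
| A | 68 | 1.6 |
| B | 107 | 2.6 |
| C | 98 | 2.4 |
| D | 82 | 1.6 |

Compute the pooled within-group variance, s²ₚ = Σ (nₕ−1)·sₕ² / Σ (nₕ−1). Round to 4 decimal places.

4.7127

Degrees of freedom: 67 + 106 + 97 + 81 = 351.
Σ(nₕ−1)sₕ² = 67·2.56 + 106·6.76 + 97·5.76 + 81·2.56 = 1654.16.
s²ₚ = 1654.16 / 351 = 4.712707... → 4.7127.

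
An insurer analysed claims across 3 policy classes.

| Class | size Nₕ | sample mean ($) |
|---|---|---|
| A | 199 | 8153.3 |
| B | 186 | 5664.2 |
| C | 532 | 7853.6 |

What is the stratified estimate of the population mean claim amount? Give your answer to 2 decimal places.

7474.55

x̄_st = (Σ Nₕx̄ₕ) / (Σ Nₕ) = (199·8153.3 + 186·5664.2 + 532·7853.6) / 917
= 6854163.1 / 917 = 7474.5508... → 7474.55.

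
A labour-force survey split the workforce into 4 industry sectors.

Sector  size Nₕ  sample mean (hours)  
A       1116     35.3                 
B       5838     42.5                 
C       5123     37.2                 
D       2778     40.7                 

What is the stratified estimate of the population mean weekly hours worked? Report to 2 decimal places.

N = 1116 + 5838 + 5123 + 2778 = 14855.
Overall mean = Σ (Nₕ/N)·x̄ₕ — weight by population share, not a simple average.
Σ Nₕx̄ₕ = 1116·35.3 + 5838·42.5 + 5123·37.2 + 2778·40.7 = 39394.8 + 248115 + 190575.6 + 113064.6 = 591150.
Divide by N: 591150 / 14855 = 39.7947... → 39.79.

39.79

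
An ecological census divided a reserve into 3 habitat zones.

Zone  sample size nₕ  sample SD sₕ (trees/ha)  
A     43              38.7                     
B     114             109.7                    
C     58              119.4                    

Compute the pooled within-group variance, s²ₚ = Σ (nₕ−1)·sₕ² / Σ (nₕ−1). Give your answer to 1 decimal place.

A: (43−1)·38.7² = 42·1497.69 = 62902.98
B: (114−1)·109.7² = 113·12034.09 = 1359852.17
C: (58−1)·119.4² = 57·14256.36 = 812612.52
Numerator = 2235367.67; denominator = Σ(nₕ−1) = 212.
s²ₚ = 2235367.67/212 = 10544.187... → 10544.2.

10544.2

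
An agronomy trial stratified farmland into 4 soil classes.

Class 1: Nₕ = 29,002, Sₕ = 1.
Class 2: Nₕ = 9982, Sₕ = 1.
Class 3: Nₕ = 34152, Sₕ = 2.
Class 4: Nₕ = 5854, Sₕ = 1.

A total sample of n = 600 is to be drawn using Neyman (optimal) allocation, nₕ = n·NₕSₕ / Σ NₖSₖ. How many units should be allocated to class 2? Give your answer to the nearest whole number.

1: NₕSₕ = 29002·1 = 29002
2: NₕSₕ = 9982·1 = 9982
3: NₕSₕ = 34152·2 = 68304
4: NₕSₕ = 5854·1 = 5854
Σ NₕSₕ = 113142.
n_2 = 600·9982/113142 = 52.935... → 53.

53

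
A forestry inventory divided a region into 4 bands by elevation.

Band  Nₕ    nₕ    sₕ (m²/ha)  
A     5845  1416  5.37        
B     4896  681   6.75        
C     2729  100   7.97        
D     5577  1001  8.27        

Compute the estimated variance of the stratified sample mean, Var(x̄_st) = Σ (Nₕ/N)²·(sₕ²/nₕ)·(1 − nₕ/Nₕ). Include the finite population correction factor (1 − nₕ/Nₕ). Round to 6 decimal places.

0.022627

N = 19047; Wₕ = Nₕ/N.
band A: (5845/19047)²·5.37²/1416·(1 − 1416/5845) = 0.001453190
band B: (4896/19047)²·6.75²/681·(1 − 681/4896) = 0.003805803
band C: (2729/19047)²·7.97²/100·(1 − 100/2729) = 0.012561966
band D: (5577/19047)²·8.27²/1001·(1 − 1001/5577) = 0.004806295
Sum = 0.022627253 → 0.022627.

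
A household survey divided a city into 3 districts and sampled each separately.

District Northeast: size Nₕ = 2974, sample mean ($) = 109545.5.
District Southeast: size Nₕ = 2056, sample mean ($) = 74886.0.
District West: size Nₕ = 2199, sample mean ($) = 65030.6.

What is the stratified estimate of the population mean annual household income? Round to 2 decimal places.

N = 2974 + 2056 + 2199 = 7229.
Overall mean = Σ (Nₕ/N)·x̄ₕ — weight by population share, not a simple average.
Σ Nₕx̄ₕ = 2974·109545.5 + 2056·74886.0 + 2199·65030.6 = 325788317 + 153965616 + 143002289.4 = 622756222.4.
Divide by N: 622756222.4 / 7229 = 86146.9391... → 86146.94.

86146.94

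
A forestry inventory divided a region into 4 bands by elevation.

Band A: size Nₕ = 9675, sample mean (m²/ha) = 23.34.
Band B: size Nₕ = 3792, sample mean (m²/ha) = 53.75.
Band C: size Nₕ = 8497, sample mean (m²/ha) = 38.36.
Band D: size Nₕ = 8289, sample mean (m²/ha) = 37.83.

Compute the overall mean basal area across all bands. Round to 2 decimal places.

35.34

N = 9675 + 3792 + 8497 + 8289 = 30253.
Weight each subgroup mean by Nₕ/N and sum.
Σ Nₕx̄ₕ = 9675·23.34 + 3792·53.75 + 8497·38.36 + 8289·37.83 = 225814.5 + 203820 + 325944.92 + 313572.87 = 1069152.29.
Divide by N: 1069152.29 / 30253 = 35.3404... → 35.34.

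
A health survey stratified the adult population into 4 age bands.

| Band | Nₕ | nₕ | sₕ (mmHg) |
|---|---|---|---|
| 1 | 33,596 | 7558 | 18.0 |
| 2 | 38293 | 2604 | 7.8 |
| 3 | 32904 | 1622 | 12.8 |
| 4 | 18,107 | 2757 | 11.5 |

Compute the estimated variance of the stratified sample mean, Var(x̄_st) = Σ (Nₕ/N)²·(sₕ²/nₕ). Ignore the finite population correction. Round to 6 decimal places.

0.013753

N = 122900; Wₕ = Nₕ/N.
band 1: (33596/122900)²·18.0²/7558 = 0.003203388
band 2: (38293/122900)²·7.8²/2604 = 0.002268210
band 3: (32904/122900)²·12.8²/1622 = 0.007240403
band 4: (18107/122900)²·11.5²/2757 = 0.001041234
Sum = 0.013753234 → 0.013753.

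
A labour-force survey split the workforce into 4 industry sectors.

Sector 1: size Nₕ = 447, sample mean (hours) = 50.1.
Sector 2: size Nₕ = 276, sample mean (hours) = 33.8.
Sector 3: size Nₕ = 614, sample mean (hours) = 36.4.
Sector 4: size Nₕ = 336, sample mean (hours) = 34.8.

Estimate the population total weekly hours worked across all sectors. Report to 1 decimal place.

1: 447·50.1 = 22394.7
2: 276·33.8 = 9328.8
3: 614·36.4 = 22349.6
4: 336·34.8 = 11692.8
τ̂ = Σ Nₕx̄ₕ = 65765.9.

65765.9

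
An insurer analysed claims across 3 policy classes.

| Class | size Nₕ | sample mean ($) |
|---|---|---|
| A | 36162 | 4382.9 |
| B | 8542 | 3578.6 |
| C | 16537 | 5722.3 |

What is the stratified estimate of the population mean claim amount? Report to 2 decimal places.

N = 36162 + 8542 + 16537 = 61241.
Weight each subgroup mean by Nₕ/N and sum.
Σ Nₕx̄ₕ = 36162·4382.9 + 8542·3578.6 + 16537·5722.3 = 158494429.8 + 30568401.2 + 94629675.1 = 283692506.1.
Divide by N: 283692506.1 / 61241 = 4632.3951... → 4632.40.

4632.40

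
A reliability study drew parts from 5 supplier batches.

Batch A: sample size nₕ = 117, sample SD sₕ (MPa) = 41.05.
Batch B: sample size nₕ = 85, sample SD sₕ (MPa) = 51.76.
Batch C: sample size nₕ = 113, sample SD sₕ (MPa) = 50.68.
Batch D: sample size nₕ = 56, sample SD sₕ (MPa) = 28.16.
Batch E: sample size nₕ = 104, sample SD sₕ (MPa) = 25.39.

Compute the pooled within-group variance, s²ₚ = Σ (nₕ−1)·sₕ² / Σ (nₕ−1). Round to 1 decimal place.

1740.8

Degrees of freedom: 116 + 84 + 112 + 55 + 103 = 470.
Σ(nₕ−1)sₕ² = 116·1685.1025 + 84·2679.0976 + 112·2568.4624 + 55·792.9856 + 103·644.6521 = 818197.2515.
s²ₚ = 818197.2515 / 470 = 1740.845... → 1740.8.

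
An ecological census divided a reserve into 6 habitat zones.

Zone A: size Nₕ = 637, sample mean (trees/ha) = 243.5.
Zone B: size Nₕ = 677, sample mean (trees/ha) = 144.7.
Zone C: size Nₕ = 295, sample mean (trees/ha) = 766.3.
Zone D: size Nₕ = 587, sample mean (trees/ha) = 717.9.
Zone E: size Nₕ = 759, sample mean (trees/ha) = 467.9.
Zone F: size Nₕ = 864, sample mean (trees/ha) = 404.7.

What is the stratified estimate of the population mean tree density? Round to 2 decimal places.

N = 3819; weights Wₕ = Nₕ/N = (0.1668, 0.1773, 0.0772, 0.1537, 0.1987, 0.2262).
x̄_st = Σ Wₕ·x̄ₕ = 0.1668·243.5 + 0.1773·144.7 + 0.0772·766.3 + 0.1537·717.9 + 0.1987·467.9 + 0.2262·404.7 ≈ 420.3546...
→ 420.35.

420.35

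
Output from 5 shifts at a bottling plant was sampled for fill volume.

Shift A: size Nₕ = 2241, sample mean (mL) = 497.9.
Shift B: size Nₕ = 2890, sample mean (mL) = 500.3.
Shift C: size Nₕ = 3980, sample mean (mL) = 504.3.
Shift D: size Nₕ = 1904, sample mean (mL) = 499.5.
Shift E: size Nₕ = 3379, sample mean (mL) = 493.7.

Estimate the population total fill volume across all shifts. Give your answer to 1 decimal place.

Estimate total by summing Nₕ·x̄ₕ over strata.
2241·497.9 + 2890·500.3 + 3980·504.3 + 1904·499.5 + 3379·493.7 = 1115793.9 + 1445867 + 2007114 + 951048 + 1668212.3 = 7188035.2.

7188035.2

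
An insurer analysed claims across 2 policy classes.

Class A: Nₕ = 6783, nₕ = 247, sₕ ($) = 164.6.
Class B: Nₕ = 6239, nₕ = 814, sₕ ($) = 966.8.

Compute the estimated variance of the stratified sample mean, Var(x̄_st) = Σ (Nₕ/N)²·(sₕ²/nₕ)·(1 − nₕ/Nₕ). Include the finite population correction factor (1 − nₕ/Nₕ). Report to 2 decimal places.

257.87

N = 13022. Term for each stratum: Wₕ²sₕ²/nₕ·(1−nₕ/Nₕ).
Var(x̄_st) = 28.67749 + 229.19663 = 257.87412 → 257.87.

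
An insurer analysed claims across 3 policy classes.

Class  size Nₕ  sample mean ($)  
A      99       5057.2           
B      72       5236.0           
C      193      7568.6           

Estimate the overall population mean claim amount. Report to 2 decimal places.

6424.16

x̄_st = (Σ Nₕx̄ₕ) / (Σ Nₕ) = (99·5057.2 + 72·5236.0 + 193·7568.6) / 364
= 2338394.6 / 364 = 6424.1610... → 6424.16.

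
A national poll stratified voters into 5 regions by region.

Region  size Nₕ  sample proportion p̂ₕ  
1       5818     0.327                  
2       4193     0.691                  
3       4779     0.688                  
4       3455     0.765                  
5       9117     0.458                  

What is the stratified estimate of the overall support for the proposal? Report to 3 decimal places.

N = 5818 + 4193 + 4779 + 3455 + 9117 = 27362.
Overall proportion = Σ (Nₕ/N)·p̂ₕ.
Σ Nₕp̂ₕ = 1902.486 + 2897.363 + 3287.952 + 2643.075 + 4175.586 = 14906.462.
14906.462 / 27362 = 0.54479... → 0.545.

0.545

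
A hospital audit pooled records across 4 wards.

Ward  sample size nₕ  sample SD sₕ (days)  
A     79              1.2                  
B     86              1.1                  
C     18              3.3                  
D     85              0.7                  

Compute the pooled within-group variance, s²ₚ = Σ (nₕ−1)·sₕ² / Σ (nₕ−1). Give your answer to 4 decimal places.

A: (79−1)·1.2² = 78·1.44 = 112.32
B: (86−1)·1.1² = 85·1.21 = 102.85
C: (18−1)·3.3² = 17·10.89 = 185.13
D: (85−1)·0.7² = 84·0.49 = 41.16
Numerator = 441.46; denominator = Σ(nₕ−1) = 264.
s²ₚ = 441.46/264 = 1.672197... → 1.6722.

1.6722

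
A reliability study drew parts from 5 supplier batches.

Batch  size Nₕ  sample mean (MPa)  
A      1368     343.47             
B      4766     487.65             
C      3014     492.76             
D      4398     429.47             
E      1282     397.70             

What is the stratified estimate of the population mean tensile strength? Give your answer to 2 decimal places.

N = 14828; weights Wₕ = Nₕ/N = (0.0923, 0.3214, 0.2033, 0.2966, 0.0865).
x̄_st = Σ Wₕ·x̄ₕ = 0.0923·343.47 + 0.3214·487.65 + 0.2033·492.76 + 0.2966·429.47 + 0.0865·397.70 ≈ 450.3538...
→ 450.35.

450.35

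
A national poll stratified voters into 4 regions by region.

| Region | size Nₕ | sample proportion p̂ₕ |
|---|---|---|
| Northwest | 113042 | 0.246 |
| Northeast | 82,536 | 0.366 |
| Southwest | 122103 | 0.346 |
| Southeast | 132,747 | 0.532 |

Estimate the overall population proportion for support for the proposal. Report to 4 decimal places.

0.3794

N = 113042 + 82536 + 122103 + 132747 = 450428.
Overall proportion = Σ (Nₕ/N)·p̂ₕ.
Σ Nₕp̂ₕ = 27808.332 + 30208.176 + 42247.638 + 70621.404 = 170885.55.
170885.55 / 450428 = 0.379385... → 0.3794.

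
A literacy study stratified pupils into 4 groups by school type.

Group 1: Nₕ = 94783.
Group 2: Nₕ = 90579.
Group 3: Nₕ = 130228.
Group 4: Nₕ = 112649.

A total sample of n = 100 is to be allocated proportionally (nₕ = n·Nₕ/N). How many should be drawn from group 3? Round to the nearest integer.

30

Share of group 3 = 130228/428239 = 0.30410.
Allocate 100 × 0.30410 = 30.410... → 30.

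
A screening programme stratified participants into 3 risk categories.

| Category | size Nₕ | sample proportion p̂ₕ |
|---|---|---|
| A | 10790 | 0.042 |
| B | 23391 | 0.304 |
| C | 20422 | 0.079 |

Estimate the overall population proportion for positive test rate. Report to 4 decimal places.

N = 10790 + 23391 + 20422 = 54603.
Overall proportion = Σ (Nₕ/N)·p̂ₕ.
Σ Nₕp̂ₕ = 453.18 + 7110.864 + 1613.338 = 9177.382.
9177.382 / 54603 = 0.168075... → 0.1681.

0.1681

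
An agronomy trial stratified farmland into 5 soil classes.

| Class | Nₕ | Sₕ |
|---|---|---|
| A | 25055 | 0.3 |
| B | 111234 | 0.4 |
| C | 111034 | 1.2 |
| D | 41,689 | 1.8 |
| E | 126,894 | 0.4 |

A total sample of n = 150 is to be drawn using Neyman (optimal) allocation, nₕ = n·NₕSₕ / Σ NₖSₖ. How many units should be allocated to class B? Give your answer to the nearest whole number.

Σ NₕSₕ = 25055·0.3 + 111234·0.4 + 111034·1.2 + 41689·1.8 + 126894·0.4 = 311048.7.
Share for B: 44493.6/311048.7 = 0.14304.
n_B = 150 × 0.14304 = 21.457... → 21.

21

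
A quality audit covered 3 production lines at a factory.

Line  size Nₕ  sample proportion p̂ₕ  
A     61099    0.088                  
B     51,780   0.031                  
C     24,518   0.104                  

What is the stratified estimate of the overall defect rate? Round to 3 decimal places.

0.069

N = 61099 + 51780 + 24518 = 137397.
Overall proportion = Σ (Nₕ/N)·p̂ₕ.
Σ Nₕp̂ₕ = 5376.712 + 1605.18 + 2549.872 = 9531.764.
9531.764 / 137397 = 0.06937... → 0.069.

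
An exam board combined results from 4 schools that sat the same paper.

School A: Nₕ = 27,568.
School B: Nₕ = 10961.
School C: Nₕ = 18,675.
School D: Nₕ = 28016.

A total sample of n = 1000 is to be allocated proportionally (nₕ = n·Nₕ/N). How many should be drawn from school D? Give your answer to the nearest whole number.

Share of school D = 28016/85220 = 0.32875.
Allocate 1000 × 0.32875 = 328.749... → 329.

329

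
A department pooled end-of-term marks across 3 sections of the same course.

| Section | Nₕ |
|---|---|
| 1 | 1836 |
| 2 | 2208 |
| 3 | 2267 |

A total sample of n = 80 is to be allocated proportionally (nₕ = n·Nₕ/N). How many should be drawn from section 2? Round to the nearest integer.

N = 1836 + 2208 + 2267 = 6311.
n_2 = 80·2208/6311 = 27.989... → 28.

28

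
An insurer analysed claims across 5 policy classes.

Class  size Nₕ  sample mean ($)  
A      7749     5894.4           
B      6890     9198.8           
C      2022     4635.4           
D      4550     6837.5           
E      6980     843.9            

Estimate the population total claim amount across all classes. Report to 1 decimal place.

A: 7749·5894.4 = 45675705.6
B: 6890·9198.8 = 63379732
C: 2022·4635.4 = 9372778.8
D: 4550·6837.5 = 31110625
E: 6980·843.9 = 5890422
τ̂ = Σ Nₕx̄ₕ = 155429263.4.

155429263.4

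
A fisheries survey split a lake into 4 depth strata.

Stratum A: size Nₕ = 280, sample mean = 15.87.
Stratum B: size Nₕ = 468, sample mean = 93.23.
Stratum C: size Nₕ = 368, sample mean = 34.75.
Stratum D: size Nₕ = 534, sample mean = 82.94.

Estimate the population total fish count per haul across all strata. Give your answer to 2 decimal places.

Population total = Σ Nₕ·x̄ₕ (each stratum's size times its mean).
280·15.87 + 468·93.23 + 368·34.75 + 534·82.94 = 4443.6 + 43631.64 + 12788 + 44289.96 = 105153.20.

105153.20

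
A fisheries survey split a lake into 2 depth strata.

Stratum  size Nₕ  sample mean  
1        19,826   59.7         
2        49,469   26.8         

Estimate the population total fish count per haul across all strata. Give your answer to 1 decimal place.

Population total = Σ Nₕ·x̄ₕ (each stratum's size times its mean).
19826·59.7 + 49469·26.8 = 1183612.2 + 1325769.2 = 2509381.4.

2509381.4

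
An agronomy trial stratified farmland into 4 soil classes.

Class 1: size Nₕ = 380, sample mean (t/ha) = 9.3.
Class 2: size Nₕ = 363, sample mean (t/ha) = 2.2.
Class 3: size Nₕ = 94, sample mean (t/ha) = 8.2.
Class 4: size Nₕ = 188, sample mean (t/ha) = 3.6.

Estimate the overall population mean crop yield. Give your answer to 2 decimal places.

5.64

N = 1025; weights Wₕ = Nₕ/N = (0.3707, 0.3541, 0.0917, 0.1834).
x̄_st = Σ Wₕ·x̄ₕ = 0.3707·9.3 + 0.3541·2.2 + 0.0917·8.2 + 0.1834·3.6 ≈ 5.6392...
→ 5.64.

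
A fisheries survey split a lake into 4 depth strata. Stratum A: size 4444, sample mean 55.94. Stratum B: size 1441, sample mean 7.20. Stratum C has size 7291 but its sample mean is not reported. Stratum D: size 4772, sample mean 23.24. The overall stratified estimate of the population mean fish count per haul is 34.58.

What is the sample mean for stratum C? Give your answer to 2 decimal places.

34.39

N = 4444 + 1441 + 7291 + 4772 = 17948.
Overall total = μ·N = 34.58·17948 = 620641.84.
Subtract the known strata: 4444·55.94 + 1441·7.20 + 4772·23.24 = 369873.84.
Remaining total for stratum C: 620641.84 − 369873.84 = 250768.
Divide by its size: 250768 / 7291 = 34.3942... → 34.39.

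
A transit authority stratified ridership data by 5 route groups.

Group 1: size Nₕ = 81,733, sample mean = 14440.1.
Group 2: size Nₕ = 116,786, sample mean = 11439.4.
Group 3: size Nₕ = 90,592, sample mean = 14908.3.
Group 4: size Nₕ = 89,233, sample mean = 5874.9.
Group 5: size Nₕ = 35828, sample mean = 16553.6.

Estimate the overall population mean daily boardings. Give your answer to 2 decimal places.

N = 414172; weights Wₕ = Nₕ/N = (0.1973, 0.2820, 0.2187, 0.2154, 0.0865).
x̄_st = Σ Wₕ·x̄ₕ = 0.1973·14440.1 + 0.2820·11439.4 + 0.2187·14908.3 + 0.2154·5874.9 + 0.0865·16553.6 ≈ 12033.8519...
→ 12033.85.

12033.85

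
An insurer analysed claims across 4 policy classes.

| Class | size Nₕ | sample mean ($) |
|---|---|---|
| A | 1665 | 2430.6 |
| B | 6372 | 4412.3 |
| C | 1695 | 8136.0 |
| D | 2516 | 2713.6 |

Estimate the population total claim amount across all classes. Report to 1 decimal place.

52780062.2

A: 1665·2430.6 = 4046949
B: 6372·4412.3 = 28115175.6
C: 1695·8136.0 = 13790520
D: 2516·2713.6 = 6827417.6
τ̂ = Σ Nₕx̄ₕ = 52780062.2.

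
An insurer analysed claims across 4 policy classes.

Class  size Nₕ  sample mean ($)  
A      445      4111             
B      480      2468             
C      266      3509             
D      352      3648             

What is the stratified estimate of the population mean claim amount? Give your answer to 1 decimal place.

x̄_st = (Σ Nₕx̄ₕ) / (Σ Nₕ) = (445·4111 + 480·2468 + 266·3509 + 352·3648) / 1543
= 5231525 / 1543 = 3390.489... → 3390.5.

3390.5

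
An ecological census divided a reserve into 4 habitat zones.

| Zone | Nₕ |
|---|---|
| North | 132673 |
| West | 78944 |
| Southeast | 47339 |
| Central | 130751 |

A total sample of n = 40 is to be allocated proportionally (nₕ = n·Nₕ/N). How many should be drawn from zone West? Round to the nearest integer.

8

N = 132673 + 78944 + 47339 + 130751 = 389707.
n_West = 40·78944/389707 = 8.103... → 8.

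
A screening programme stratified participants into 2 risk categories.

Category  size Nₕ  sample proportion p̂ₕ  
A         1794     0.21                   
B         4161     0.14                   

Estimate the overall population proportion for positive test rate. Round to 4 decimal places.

0.1611

Wₕ = Nₕ/N with N = 5955: 0.3013, 0.6987.
p̂_st = 0.3013·0.21 + 0.6987·0.14 ≈ 0.161088... → 0.1611.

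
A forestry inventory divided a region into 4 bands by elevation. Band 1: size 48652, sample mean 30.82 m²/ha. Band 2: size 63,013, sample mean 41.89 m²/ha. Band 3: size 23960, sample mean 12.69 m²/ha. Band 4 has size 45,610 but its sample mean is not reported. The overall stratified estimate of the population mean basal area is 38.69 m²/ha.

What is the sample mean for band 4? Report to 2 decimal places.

56.32

N = 48652 + 63013 + 23960 + 45610 = 181235.
Overall total = μ·N = 38.69·181235 = 7011982.15.
Subtract the known strata: 48652·30.82 + 63013·41.89 + 23960·12.69 = 4443121.61.
Remaining total for band 4: 7011982.15 − 4443121.61 = 2568860.54.
Divide by its size: 2568860.54 / 45610 = 56.3223... → 56.32.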